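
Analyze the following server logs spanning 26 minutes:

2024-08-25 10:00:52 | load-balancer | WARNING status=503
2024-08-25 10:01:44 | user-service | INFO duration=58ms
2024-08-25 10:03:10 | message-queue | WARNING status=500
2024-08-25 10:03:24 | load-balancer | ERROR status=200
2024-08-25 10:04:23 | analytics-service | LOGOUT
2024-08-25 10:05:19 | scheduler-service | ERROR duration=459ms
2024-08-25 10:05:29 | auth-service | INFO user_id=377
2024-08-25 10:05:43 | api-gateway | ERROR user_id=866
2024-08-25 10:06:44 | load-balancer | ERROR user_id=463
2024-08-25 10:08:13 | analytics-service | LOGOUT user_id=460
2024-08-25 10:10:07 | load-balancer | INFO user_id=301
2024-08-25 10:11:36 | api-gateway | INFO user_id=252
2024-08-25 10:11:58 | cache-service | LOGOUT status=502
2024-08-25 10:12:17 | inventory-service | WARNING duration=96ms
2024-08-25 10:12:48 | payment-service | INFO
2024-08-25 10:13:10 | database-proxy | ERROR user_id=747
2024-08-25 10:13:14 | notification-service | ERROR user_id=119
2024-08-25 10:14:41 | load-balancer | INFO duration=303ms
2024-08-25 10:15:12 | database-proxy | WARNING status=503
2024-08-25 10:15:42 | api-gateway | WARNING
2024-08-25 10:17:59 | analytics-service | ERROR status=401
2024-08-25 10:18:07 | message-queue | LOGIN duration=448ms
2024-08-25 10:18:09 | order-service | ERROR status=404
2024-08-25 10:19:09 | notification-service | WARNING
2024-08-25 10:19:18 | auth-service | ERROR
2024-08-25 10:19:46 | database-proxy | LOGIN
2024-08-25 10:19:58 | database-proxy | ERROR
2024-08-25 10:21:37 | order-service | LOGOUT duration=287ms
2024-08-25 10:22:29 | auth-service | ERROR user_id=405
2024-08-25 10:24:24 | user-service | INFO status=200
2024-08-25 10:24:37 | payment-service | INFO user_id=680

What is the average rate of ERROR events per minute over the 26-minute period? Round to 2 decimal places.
0.42

To calculate the rate:

1. Count total ERROR events: 11
2. Total time period: 26 minutes
3. Rate = 11 / 26 = 0.42 events per minute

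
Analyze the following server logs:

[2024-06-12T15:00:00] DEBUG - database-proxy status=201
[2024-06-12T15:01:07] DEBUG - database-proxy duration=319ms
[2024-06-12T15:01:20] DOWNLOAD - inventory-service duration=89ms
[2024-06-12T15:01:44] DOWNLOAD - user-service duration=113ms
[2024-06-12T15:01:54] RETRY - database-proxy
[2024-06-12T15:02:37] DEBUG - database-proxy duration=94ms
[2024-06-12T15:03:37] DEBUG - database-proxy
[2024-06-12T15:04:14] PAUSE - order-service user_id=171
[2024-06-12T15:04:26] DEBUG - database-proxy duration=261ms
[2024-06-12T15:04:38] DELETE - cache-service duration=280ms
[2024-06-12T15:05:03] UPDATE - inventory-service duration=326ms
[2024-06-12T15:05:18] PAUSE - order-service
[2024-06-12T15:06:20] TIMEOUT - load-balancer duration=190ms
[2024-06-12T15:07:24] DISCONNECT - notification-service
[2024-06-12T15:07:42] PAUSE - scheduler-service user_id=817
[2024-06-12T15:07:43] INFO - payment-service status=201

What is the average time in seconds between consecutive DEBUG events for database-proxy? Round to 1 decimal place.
66.5

To calculate average interval:

1. Find all DEBUG events for database-proxy in order
2. Calculate time gaps between consecutive events
3. Compute mean of gaps: 266 / 4 = 66.5 seconds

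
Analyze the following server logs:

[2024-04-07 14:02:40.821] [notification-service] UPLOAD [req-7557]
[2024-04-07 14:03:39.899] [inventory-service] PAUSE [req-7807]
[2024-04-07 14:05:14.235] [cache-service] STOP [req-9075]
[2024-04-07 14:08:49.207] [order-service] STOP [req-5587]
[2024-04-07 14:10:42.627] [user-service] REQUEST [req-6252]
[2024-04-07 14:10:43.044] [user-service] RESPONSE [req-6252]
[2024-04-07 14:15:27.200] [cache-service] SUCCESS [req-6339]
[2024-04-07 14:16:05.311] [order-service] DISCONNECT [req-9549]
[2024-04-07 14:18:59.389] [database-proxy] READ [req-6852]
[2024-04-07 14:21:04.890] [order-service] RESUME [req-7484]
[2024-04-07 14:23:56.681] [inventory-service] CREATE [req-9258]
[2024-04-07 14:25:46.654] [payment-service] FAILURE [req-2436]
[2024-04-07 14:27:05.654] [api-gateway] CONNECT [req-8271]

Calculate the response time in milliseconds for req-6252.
417

To calculate latency:

1. Find REQUEST with id req-6252: 2024-04-07 14:10:42.627
2. Find RESPONSE with id req-6252: 2024-04-07 14:10:43.044
3. Latency: 2024-04-07 14:10:43.044 - 2024-04-07 14:10:42.627 = 417ms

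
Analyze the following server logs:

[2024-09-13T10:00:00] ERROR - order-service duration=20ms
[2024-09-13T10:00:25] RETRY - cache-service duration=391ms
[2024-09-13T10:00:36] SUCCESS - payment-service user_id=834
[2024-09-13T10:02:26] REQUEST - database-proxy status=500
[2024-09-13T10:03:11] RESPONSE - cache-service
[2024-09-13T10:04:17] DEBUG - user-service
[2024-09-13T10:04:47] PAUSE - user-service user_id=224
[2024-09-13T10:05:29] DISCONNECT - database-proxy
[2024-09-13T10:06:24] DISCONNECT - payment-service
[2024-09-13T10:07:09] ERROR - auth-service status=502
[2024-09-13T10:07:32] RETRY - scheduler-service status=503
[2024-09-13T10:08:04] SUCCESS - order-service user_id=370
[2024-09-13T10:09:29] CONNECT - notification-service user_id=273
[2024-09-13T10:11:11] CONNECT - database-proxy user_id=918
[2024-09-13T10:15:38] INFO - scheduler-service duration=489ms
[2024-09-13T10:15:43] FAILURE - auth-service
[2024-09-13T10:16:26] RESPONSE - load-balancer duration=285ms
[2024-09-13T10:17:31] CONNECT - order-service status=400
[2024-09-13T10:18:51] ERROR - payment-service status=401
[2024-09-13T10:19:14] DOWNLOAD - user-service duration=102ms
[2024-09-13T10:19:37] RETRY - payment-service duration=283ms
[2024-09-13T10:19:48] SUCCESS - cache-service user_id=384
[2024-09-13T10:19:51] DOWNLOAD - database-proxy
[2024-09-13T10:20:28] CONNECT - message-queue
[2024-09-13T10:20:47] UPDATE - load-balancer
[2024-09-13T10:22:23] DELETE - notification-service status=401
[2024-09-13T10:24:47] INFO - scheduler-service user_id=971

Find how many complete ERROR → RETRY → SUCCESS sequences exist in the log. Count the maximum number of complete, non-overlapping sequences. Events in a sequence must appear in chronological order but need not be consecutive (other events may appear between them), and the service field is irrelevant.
3

To count sequences:

1. Look for pattern: ERROR → RETRY → SUCCESS
2. Greedily scan the log in chronological order, matching each sequence element in turn (ignoring service)
3. Each time the full pattern completes, increment the count and restart matching from the next event
4. Complete non-overlapping sequences found: 3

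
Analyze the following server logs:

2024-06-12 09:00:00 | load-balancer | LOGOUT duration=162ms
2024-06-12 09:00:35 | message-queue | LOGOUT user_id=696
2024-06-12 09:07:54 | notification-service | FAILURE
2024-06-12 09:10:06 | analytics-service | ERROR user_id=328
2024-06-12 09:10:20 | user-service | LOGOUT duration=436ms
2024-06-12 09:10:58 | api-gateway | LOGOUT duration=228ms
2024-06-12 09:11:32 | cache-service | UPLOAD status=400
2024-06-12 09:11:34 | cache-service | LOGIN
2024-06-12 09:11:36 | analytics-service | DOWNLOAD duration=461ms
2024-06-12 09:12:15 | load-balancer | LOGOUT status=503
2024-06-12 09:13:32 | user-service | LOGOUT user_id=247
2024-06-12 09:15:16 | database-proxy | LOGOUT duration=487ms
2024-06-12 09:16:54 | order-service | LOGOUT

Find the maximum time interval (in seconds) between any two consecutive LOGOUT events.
585

To find the longest gap:

1. Extract all LOGOUT events in chronological order
2. Calculate time differences between consecutive events
3. Find the maximum difference
4. Longest gap: 585 seconds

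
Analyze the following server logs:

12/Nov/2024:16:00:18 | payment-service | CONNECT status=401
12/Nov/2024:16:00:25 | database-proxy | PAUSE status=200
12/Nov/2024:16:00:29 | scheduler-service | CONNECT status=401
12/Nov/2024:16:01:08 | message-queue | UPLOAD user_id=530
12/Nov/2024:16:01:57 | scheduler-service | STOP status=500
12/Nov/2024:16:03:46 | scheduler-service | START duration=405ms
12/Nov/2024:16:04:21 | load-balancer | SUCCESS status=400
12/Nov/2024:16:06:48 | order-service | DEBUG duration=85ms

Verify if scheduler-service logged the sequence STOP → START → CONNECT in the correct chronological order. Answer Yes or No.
No

To verify sequence order:

1. Find all events in sequence STOP → START → CONNECT for scheduler-service
2. Extract their timestamps
3. Check if timestamps are in ascending order
4. Result: No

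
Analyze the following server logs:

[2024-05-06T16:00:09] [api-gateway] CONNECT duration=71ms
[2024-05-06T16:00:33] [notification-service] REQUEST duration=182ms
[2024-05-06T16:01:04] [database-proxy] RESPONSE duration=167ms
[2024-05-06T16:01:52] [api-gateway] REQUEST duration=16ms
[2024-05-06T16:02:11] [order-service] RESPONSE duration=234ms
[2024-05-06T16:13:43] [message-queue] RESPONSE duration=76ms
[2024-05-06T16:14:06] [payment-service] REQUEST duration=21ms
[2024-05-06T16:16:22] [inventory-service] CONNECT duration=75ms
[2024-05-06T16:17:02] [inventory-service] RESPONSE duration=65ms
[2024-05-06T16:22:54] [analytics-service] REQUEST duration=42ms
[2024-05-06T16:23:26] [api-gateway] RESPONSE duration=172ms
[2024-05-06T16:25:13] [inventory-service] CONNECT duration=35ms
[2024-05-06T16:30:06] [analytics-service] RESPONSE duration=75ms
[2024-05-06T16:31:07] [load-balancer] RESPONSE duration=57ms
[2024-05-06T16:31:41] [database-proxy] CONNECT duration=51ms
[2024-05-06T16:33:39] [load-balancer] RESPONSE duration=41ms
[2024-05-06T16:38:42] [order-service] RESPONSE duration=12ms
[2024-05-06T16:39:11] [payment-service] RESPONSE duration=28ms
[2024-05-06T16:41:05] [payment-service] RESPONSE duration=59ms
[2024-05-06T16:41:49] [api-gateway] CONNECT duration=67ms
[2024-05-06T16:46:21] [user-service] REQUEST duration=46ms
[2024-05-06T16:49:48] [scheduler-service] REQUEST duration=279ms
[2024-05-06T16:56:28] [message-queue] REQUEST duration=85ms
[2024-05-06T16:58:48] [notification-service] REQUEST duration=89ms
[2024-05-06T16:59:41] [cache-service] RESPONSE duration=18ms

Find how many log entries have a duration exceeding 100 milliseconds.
5

To count timeouts:

1. Threshold: 100ms
2. Extract duration from each log entry
3. Count entries where duration > 100
4. Timeout count: 5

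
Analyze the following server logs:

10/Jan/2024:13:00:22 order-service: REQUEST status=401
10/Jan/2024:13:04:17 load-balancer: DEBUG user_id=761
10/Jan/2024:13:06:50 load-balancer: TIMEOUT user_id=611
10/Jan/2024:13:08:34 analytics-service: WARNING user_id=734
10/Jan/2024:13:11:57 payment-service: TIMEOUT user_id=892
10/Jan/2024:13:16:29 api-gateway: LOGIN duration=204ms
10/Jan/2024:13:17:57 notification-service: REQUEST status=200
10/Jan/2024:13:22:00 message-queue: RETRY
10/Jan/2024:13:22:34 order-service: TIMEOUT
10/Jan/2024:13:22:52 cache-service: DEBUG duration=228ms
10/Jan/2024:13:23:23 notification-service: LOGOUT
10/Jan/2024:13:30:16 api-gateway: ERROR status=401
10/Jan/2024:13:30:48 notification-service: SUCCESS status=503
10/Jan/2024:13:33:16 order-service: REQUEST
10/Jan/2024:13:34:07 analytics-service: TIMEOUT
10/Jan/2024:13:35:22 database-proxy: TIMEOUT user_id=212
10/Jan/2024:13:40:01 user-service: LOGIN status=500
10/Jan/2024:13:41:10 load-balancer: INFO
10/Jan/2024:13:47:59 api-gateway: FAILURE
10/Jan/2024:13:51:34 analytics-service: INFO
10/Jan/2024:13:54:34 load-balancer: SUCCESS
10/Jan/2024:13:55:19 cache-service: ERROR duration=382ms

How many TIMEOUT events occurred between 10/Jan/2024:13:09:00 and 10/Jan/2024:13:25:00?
2

To count events in the time window:

1. Window boundaries: 10/Jan/2024:13:09:00 to 10/Jan/2024:13:25:00
2. Filter for TIMEOUT events within this window
3. Count matching events: 2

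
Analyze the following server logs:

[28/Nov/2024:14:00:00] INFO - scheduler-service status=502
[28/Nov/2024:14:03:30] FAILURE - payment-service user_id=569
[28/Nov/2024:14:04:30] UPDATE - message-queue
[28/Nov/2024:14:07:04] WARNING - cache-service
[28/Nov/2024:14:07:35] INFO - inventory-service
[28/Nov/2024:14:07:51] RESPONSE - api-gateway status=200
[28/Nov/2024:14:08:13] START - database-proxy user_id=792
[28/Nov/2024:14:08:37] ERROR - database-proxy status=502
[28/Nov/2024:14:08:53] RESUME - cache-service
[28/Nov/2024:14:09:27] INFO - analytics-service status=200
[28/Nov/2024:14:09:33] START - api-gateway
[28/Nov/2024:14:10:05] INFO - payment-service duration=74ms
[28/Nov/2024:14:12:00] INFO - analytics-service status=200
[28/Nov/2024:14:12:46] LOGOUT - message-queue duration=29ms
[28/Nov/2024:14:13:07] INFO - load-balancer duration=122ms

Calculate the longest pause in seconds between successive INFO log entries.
455

To find the longest gap:

1. Extract all INFO events in chronological order
2. Calculate time differences between consecutive events
3. Find the maximum difference
4. Longest gap: 455 seconds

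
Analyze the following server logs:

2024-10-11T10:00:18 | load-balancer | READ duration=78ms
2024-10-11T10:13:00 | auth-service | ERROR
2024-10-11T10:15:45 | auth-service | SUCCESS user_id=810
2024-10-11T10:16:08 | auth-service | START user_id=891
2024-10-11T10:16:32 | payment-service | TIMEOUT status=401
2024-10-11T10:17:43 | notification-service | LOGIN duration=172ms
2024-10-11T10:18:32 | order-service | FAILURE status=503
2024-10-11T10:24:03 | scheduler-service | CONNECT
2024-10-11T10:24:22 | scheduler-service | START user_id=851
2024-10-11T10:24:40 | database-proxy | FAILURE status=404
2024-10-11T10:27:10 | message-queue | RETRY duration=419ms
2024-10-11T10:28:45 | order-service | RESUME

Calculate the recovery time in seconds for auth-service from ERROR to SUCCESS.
165

To calculate recovery time:

1. Find ERROR event for auth-service: 2024-10-11T10:13:00
2. Find next SUCCESS event for auth-service: 2024-10-11T10:15:45
3. Recovery time: 2024-10-11T10:15:45 - 2024-10-11T10:13:00 = 165 seconds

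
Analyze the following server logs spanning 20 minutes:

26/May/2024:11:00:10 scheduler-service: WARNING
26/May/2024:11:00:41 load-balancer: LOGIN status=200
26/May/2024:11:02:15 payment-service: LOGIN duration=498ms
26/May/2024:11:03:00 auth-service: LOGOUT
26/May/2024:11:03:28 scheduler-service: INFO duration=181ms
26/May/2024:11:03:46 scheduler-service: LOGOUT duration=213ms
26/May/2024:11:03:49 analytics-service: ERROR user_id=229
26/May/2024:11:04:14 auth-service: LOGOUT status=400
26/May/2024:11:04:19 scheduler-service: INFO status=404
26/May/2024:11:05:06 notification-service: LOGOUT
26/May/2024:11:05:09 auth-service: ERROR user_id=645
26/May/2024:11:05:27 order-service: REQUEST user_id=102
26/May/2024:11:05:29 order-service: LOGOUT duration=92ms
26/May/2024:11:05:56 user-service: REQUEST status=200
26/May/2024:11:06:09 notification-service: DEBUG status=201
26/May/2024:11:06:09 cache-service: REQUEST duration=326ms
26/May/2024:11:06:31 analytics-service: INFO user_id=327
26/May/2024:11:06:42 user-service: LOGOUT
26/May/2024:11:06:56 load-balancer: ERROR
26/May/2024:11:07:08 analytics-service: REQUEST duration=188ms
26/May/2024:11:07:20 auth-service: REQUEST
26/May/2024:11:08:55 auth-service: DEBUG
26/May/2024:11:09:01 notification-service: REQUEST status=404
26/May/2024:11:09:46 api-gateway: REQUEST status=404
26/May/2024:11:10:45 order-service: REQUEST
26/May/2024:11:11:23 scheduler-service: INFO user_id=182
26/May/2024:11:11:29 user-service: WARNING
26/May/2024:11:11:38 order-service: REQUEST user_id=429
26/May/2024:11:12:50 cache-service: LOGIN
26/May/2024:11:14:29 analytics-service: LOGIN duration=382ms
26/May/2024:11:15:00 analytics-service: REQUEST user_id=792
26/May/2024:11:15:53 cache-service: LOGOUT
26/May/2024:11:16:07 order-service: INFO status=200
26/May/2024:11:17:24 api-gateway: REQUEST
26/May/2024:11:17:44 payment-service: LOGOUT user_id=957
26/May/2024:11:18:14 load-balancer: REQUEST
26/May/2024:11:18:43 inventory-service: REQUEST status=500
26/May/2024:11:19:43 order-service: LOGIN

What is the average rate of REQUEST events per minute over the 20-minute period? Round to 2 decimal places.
0.65

To calculate the rate:

1. Count total REQUEST events: 13
2. Total time period: 20 minutes
3. Rate = 13 / 20 = 0.65 events per minute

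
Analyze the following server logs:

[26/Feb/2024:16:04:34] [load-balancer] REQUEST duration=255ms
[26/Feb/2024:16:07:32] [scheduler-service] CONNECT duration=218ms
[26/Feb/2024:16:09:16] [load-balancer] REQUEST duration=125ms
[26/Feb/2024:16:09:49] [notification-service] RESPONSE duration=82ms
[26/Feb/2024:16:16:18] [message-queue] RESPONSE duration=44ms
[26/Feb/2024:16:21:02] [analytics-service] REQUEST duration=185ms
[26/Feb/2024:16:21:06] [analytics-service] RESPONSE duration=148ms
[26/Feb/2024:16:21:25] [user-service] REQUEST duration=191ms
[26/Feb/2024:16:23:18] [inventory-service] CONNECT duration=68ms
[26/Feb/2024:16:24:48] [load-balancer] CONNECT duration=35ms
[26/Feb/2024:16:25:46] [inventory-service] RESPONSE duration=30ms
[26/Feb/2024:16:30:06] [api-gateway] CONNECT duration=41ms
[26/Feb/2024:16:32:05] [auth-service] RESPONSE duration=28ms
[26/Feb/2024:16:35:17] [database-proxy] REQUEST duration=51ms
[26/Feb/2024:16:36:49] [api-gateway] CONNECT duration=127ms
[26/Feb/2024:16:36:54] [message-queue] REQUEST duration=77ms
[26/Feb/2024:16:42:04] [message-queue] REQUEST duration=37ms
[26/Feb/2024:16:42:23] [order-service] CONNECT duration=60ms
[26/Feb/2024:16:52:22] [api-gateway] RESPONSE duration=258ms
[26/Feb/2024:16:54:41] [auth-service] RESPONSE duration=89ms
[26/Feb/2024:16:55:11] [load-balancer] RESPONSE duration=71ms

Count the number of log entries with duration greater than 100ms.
8

To count timeouts:

1. Threshold: 100ms
2. Extract duration from each log entry
3. Count entries where duration > 100
4. Timeout count: 8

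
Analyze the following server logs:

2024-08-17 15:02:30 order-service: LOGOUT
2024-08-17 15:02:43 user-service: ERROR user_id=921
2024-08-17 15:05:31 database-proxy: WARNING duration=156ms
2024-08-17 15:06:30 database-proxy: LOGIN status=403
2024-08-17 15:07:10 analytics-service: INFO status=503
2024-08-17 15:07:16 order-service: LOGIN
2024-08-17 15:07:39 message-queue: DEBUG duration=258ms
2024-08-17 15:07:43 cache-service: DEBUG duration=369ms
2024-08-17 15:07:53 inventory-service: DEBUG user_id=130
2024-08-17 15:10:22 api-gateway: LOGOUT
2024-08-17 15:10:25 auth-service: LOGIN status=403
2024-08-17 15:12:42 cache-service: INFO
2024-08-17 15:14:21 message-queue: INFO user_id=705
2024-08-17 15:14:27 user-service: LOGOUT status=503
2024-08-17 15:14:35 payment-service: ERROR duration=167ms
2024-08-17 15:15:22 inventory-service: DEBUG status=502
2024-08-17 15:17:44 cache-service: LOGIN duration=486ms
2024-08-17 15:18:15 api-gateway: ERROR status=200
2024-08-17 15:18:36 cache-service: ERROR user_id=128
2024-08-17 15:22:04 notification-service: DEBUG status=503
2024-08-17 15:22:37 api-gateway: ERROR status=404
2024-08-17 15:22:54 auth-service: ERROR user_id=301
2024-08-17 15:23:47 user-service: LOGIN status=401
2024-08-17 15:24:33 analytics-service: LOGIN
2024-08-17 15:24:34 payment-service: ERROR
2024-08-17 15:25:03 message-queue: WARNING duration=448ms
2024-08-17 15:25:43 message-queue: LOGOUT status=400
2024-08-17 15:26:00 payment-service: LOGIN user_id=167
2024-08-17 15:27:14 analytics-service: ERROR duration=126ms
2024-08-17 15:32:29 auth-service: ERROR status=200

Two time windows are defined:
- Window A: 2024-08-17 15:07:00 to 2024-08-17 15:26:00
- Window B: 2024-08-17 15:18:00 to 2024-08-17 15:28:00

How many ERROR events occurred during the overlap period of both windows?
5

To find overlap events:

1. Window A: 2024-08-17 15:07:00 to 2024-08-17 15:26:00
2. Window B: 2024-08-17 15:18:00 to 2024-08-17 15:28:00
3. Overlap period: 2024-08-17 15:18:00 to 2024-08-17 15:26:00
4. Count ERROR events in overlap: 5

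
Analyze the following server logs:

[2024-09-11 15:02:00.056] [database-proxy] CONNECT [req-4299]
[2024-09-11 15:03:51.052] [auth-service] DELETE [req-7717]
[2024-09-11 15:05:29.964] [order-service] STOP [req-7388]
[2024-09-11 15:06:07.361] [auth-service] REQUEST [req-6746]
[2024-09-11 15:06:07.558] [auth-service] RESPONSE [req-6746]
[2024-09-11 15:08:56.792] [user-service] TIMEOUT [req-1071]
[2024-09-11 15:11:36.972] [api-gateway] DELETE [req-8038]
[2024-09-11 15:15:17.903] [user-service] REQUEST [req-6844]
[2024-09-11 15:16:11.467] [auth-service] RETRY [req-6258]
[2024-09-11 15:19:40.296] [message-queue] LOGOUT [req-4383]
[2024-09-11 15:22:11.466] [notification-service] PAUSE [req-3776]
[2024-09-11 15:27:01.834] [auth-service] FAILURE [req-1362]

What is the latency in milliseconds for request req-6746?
197

To calculate latency:

1. Find REQUEST with id req-6746: 2024-09-11 15:06:07.361
2. Find RESPONSE with id req-6746: 2024-09-11 15:06:07.558
3. Latency: 2024-09-11 15:06:07.558 - 2024-09-11 15:06:07.361 = 197ms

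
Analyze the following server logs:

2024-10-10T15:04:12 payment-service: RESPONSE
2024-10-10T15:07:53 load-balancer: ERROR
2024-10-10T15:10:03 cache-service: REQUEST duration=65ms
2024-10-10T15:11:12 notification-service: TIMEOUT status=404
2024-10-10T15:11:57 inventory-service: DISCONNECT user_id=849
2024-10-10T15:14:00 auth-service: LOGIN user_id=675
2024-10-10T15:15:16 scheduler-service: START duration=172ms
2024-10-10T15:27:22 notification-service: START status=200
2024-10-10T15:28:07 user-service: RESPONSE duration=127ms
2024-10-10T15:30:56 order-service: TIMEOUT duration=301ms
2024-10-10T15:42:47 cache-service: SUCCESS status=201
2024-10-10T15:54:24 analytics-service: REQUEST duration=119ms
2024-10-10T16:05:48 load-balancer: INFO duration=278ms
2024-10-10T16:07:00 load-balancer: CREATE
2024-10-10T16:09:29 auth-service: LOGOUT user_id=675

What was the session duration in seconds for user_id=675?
3329

To calculate session duration:

1. Find LOGIN event for user_id=675: 2024-10-10T15:14:00
2. Find LOGOUT event for user_id=675: 2024-10-10T16:09:29
3. Session duration: 2024-10-10T16:09:29 - 2024-10-10T15:14:00 = 3329 seconds (55 minutes)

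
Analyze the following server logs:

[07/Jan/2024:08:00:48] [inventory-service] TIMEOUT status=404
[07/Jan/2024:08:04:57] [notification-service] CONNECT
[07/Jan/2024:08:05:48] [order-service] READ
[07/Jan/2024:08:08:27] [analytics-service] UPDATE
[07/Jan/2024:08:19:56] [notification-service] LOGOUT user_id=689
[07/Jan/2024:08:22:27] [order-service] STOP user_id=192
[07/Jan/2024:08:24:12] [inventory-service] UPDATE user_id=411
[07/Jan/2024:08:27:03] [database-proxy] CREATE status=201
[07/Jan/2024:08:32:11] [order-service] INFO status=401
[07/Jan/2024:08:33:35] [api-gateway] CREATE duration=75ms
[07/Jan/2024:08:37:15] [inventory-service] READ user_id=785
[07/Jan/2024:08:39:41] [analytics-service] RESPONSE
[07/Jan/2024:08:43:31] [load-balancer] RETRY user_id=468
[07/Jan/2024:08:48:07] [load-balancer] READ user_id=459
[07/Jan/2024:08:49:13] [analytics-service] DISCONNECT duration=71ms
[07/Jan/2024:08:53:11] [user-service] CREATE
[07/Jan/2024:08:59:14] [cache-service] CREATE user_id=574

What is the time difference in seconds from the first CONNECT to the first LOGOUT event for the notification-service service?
899

To find the time between events:

1. Locate the first CONNECT event for notification-service: 07/Jan/2024:08:04:57
2. Locate the first LOGOUT event for notification-service: 07/Jan/2024:08:19:56
3. Calculate the difference: 07/Jan/2024:08:19:56 - 07/Jan/2024:08:04:57 = 899 seconds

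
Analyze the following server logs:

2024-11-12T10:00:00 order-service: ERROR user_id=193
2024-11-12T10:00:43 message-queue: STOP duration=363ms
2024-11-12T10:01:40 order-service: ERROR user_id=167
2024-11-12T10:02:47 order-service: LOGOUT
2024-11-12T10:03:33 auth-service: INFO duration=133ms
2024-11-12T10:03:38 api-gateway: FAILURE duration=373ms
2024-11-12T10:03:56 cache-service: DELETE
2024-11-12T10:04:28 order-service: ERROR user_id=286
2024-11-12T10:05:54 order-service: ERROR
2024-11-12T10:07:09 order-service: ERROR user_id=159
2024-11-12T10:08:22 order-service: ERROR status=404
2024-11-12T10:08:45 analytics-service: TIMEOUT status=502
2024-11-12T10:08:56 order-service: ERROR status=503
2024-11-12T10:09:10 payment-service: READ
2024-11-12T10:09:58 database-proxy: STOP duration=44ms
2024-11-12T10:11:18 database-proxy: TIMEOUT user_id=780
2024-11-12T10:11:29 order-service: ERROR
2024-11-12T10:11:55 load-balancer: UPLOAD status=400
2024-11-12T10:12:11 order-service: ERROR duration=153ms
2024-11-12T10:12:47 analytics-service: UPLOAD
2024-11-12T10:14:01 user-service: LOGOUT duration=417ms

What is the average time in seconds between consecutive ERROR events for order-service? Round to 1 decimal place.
91.4

To calculate average interval:

1. Find all ERROR events for order-service in order
2. Calculate time gaps between consecutive events
3. Compute mean of gaps: 731 / 8 = 91.4 seconds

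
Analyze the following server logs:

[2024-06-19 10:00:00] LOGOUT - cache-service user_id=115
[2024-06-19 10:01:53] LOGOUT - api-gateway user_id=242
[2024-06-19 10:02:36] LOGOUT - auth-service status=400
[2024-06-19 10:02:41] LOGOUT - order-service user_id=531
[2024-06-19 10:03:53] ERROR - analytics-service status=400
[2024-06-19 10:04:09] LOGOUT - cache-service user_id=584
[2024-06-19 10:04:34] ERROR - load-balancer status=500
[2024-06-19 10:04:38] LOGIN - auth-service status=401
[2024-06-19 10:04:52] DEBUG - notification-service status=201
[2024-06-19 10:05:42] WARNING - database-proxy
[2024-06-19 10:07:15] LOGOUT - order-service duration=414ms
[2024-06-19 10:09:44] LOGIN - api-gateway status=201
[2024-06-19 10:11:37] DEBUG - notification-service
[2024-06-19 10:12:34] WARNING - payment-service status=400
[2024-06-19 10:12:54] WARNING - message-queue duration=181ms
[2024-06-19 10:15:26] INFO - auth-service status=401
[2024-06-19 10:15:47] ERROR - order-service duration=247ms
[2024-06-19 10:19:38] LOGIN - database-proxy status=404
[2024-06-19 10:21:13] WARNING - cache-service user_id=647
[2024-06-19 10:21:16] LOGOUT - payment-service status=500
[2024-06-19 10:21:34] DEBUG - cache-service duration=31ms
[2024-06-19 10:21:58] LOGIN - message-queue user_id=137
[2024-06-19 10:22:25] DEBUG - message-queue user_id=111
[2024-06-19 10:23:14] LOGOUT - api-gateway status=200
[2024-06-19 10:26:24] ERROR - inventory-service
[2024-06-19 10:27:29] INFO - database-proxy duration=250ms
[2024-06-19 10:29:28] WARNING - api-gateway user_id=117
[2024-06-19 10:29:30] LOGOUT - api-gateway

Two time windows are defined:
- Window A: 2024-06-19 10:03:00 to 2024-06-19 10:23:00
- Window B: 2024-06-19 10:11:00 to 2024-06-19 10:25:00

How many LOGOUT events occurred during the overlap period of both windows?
1

To find overlap events:

1. Window A: 2024-06-19 10:03:00 to 2024-06-19 10:23:00
2. Window B: 2024-06-19 10:11:00 to 2024-06-19 10:25:00
3. Overlap period: 2024-06-19 10:11:00 to 2024-06-19 10:23:00
4. Count LOGOUT events in overlap: 1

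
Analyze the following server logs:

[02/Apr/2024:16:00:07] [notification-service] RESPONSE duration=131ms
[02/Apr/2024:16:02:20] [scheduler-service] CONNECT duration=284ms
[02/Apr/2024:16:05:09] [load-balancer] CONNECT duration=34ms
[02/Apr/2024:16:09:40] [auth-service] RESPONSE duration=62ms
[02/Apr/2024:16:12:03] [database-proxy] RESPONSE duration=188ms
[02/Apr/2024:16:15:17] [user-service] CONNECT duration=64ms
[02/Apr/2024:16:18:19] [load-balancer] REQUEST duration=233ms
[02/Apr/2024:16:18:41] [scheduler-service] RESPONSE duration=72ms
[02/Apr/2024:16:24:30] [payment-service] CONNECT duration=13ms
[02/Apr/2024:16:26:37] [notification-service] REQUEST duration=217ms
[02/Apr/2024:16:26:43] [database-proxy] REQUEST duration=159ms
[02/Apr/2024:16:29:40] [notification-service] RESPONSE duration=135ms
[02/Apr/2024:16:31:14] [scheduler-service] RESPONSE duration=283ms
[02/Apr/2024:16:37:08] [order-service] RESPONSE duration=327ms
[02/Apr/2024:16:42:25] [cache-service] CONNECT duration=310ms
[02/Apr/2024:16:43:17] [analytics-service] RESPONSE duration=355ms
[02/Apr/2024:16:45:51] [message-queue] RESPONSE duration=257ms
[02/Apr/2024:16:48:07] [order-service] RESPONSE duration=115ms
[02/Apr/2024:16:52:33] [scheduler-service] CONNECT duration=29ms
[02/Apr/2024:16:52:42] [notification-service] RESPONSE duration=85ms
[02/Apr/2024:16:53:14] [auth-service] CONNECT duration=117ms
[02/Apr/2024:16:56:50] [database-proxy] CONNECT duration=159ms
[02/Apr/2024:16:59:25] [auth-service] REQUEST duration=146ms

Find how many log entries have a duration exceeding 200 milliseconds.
8

To count timeouts:

1. Threshold: 200ms
2. Extract duration from each log entry
3. Count entries where duration > 200
4. Timeout count: 8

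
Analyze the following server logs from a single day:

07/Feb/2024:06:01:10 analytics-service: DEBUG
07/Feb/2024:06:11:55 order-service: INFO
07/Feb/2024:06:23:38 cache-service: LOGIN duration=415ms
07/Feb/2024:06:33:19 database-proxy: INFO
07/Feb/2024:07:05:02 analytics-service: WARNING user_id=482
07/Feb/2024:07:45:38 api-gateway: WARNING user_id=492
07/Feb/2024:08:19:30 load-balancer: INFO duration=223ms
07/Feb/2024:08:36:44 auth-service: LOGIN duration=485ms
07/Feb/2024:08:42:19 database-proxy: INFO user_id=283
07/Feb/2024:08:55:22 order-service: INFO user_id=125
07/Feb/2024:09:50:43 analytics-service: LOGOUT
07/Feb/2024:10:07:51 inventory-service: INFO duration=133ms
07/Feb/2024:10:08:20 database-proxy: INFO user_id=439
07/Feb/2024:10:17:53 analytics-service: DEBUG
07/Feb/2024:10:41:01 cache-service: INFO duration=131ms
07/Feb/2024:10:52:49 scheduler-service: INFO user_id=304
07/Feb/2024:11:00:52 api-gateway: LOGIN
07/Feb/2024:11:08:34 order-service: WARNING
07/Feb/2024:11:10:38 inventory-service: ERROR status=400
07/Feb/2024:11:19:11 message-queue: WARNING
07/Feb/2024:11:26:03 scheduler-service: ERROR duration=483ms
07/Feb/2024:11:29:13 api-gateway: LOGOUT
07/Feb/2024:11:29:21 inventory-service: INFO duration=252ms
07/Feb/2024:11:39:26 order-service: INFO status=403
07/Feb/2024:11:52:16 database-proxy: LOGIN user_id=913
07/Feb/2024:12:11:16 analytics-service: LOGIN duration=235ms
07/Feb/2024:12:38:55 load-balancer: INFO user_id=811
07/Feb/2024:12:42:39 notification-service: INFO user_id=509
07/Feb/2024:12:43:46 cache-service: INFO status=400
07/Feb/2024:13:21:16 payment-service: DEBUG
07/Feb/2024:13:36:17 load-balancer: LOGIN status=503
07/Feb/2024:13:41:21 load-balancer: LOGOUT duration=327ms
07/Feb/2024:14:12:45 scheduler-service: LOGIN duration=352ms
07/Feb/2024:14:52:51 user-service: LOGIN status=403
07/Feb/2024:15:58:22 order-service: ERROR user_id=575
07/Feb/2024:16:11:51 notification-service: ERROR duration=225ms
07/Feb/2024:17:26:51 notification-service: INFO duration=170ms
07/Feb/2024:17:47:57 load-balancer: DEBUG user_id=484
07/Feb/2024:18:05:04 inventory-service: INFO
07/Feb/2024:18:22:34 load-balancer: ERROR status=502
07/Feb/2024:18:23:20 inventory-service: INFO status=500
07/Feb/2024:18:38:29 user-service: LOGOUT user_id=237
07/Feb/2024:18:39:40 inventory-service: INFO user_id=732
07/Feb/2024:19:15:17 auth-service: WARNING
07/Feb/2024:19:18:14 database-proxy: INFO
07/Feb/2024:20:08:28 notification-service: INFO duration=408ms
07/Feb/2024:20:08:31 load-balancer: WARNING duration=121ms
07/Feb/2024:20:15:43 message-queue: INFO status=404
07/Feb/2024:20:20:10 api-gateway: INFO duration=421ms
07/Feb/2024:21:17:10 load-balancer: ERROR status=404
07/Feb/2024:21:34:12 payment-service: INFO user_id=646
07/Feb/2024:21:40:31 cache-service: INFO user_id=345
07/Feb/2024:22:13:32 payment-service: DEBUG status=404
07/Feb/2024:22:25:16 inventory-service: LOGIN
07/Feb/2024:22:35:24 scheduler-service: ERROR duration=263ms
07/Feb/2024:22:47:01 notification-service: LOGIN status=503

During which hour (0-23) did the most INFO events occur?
10

To find the peak hour:

1. Group all INFO events by hour
2. Count events in each hour
3. Find hour with maximum count
4. Peak hour: 10 (with 4 events)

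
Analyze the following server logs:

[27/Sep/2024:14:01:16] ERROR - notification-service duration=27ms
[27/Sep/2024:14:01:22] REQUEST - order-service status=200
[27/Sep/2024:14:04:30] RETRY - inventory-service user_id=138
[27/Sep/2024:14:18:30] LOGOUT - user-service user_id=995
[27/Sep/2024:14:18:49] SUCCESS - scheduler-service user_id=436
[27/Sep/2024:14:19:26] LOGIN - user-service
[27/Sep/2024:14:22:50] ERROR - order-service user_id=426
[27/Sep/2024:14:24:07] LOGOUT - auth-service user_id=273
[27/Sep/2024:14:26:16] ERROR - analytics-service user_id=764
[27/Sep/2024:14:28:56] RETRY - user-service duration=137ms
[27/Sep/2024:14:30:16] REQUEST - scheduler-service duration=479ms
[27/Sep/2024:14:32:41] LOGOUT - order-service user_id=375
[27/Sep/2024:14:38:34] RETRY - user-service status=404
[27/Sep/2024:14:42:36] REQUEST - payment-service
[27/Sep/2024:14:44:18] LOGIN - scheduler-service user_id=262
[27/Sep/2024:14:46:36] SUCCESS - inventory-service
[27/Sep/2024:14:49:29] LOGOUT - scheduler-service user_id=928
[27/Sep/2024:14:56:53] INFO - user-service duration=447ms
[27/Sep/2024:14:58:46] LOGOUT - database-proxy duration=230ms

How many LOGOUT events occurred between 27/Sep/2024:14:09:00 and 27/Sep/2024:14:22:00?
1

To count events in the time window:

1. Window boundaries: 27/Sep/2024:14:09:00 to 27/Sep/2024:14:22:00
2. Filter for LOGOUT events within this window
3. Count matching events: 1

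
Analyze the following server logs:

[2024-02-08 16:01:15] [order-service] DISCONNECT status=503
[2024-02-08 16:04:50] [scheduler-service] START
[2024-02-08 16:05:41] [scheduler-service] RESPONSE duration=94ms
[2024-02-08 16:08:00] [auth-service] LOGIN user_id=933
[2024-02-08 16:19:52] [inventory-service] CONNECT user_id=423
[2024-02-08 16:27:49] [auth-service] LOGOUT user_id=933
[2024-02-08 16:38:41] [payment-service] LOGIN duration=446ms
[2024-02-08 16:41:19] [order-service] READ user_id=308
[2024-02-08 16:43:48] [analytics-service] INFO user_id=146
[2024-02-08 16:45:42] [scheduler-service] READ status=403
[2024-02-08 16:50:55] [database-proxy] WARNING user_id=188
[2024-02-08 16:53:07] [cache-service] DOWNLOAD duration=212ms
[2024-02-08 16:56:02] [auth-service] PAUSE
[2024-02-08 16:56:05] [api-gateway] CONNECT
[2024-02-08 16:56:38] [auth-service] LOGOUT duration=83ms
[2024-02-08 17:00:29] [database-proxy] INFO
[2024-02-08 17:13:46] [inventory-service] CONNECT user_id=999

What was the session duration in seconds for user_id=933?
1189

To calculate session duration:

1. Find LOGIN event for user_id=933: 2024-02-08 16:08:00
2. Find LOGOUT event for user_id=933: 2024-02-08 16:27:49
3. Session duration: 2024-02-08 16:27:49 - 2024-02-08 16:08:00 = 1189 seconds (19 minutes)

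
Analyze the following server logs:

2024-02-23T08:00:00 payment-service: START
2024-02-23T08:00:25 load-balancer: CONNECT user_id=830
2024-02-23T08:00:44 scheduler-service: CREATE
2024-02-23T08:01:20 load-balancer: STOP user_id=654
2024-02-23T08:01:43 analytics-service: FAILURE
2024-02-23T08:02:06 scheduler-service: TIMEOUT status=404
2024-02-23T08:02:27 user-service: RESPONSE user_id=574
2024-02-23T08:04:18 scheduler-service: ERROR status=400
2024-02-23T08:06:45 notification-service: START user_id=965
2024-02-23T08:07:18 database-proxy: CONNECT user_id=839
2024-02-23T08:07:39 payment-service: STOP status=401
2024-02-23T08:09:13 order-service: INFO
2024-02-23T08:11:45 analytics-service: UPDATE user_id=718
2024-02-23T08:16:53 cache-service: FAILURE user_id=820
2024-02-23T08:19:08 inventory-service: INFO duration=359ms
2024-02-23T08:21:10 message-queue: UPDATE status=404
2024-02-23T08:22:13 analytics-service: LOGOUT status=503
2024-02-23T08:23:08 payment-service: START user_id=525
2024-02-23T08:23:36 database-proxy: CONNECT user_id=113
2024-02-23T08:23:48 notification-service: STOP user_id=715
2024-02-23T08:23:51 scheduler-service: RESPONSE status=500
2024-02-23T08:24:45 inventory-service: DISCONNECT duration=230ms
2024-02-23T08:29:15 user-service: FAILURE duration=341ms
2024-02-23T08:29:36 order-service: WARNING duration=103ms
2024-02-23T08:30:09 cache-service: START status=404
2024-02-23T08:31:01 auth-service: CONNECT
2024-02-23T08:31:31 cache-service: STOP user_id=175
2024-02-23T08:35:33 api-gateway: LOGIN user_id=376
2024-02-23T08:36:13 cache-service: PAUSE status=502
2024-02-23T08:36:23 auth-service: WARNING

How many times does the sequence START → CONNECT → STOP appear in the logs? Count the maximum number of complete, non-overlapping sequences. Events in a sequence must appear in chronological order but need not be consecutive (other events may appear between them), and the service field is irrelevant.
4

To count sequences:

1. Look for pattern: START → CONNECT → STOP
2. Greedily scan the log in chronological order, matching each sequence element in turn (ignoring service)
3. Each time the full pattern completes, increment the count and restart matching from the next event
4. Complete non-overlapping sequences found: 4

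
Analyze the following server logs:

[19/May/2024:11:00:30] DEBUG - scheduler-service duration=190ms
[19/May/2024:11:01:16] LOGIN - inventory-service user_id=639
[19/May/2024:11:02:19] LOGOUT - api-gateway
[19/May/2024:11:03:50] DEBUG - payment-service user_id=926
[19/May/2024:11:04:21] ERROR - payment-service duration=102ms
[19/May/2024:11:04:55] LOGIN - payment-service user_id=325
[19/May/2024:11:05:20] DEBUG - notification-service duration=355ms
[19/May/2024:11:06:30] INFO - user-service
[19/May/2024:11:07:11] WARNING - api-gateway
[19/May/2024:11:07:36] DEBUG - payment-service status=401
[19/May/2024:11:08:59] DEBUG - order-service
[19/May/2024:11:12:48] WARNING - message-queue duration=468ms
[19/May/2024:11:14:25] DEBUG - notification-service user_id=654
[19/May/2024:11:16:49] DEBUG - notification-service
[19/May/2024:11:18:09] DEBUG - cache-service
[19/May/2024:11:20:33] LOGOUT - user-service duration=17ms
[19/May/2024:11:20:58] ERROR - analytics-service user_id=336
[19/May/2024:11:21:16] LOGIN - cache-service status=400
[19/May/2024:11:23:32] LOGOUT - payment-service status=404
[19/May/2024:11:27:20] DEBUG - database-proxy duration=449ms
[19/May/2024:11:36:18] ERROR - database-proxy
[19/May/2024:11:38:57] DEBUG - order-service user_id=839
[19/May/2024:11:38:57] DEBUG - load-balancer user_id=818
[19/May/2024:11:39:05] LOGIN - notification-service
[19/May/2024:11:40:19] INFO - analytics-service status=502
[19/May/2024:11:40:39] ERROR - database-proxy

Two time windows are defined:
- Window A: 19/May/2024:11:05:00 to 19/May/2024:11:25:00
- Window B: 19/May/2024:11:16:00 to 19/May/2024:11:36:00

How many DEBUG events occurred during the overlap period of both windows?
2

To find overlap events:

1. Window A: 19/May/2024:11:05:00 to 19/May/2024:11:25:00
2. Window B: 19/May/2024:11:16:00 to 19/May/2024:11:36:00
3. Overlap period: 19/May/2024:11:16:00 to 19/May/2024:11:25:00
4. Count DEBUG events in overlap: 2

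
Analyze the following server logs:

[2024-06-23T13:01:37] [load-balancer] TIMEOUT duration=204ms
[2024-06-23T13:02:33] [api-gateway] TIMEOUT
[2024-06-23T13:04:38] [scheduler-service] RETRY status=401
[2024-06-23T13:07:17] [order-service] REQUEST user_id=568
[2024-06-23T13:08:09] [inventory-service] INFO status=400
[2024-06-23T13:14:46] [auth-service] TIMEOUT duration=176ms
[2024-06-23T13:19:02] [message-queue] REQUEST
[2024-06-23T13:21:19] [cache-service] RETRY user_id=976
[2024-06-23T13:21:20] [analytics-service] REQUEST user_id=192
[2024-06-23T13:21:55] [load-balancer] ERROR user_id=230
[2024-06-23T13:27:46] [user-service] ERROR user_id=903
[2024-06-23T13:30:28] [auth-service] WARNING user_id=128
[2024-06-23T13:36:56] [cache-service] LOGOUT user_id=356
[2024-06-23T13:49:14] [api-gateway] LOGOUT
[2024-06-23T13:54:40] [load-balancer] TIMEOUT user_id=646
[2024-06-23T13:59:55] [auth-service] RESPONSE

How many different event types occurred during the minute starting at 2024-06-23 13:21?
3

To count unique event types:

1. Filter events in the minute starting at 2024-06-23 13:21
2. Extract event types from matching entries
3. Count unique types: 3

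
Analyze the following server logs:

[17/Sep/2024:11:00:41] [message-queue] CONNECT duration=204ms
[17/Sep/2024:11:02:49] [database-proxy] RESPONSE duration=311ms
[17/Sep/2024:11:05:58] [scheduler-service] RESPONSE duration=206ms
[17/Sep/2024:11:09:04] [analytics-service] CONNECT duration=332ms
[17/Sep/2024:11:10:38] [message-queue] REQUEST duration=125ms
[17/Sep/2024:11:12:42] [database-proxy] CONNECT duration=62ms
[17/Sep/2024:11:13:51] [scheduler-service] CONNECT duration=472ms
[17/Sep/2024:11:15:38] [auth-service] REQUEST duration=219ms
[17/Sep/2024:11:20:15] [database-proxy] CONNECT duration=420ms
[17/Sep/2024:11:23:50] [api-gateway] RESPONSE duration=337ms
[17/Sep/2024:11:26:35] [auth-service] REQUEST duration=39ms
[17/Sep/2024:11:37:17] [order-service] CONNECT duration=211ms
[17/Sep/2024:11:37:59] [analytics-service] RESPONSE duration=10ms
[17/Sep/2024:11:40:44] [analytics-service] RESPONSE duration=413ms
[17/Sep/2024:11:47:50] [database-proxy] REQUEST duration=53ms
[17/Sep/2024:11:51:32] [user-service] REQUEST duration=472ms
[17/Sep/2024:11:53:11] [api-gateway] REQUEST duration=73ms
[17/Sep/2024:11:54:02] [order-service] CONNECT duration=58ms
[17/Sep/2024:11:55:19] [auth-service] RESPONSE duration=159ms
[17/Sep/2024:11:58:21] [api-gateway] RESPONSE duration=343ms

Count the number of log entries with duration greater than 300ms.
8

To count timeouts:

1. Threshold: 300ms
2. Extract duration from each log entry
3. Count entries where duration > 300
4. Timeout count: 8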